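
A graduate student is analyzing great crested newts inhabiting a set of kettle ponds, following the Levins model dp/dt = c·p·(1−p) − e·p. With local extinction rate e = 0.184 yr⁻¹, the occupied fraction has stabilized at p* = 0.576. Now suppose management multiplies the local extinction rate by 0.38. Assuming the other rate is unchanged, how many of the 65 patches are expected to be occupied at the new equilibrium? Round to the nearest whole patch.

55

Balance c(1−p*) = e gives c = e/(1 − 0.57600) = 0.184/0.42400 = 0.43396.
New p* = 1 − e/c = 1 − 0.06992/0.43396 = 0.83888.
Expected occupied = 65 × 0.83888 = 54.53 ≈ 55.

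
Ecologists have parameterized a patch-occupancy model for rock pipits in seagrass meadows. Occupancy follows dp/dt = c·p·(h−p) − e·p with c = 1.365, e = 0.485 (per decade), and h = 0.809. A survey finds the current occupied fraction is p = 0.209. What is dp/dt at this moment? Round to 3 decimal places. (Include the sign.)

Colonization term: c·p·(h−p) = 1.365×0.209×0.6000 = 0.17117.
Extinction term: e·p = 0.10136.
dp/dt = 0.17117 − 0.10136 = 0.06981.

0.070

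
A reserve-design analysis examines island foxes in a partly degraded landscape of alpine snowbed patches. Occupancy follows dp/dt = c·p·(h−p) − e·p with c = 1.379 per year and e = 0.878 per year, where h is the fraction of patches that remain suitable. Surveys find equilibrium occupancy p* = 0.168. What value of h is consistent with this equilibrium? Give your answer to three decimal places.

0.805

At equilibrium c(h−p*) = e, so h = p* + e/c.
h = 0.168 + 0.878/1.379 = 0.168 + 0.6367 = 0.8047.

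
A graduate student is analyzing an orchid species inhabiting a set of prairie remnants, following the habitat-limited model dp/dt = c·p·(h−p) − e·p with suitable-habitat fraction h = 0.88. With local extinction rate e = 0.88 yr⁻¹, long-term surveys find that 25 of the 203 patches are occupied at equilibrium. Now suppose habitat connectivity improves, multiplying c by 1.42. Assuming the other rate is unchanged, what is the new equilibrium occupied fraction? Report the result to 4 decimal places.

Observed p* = 25/203 = 0.12315.
Balance c(h−p*) = e gives c = e/(0.88 − 0.12315) = 0.88/0.75685 = 1.16271.
New p* = 0.88 − e/c = 0.88 − 0.88000/1.65105 = 0.34701.

0.3470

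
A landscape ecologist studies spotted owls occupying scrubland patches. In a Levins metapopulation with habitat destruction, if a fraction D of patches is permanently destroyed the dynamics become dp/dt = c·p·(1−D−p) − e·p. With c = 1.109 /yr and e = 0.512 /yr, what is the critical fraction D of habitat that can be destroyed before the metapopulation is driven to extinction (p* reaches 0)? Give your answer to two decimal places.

The nontrivial equilibrium is p* = (1−D) − e/c; extinction occurs when this hits zero.
So D_crit = 1 − e/c = 1 − 0.512/1.109 = 1 − 0.4617 = 0.5383.
This equals the undisturbed p*, a classic result of Lande's extension.

0.54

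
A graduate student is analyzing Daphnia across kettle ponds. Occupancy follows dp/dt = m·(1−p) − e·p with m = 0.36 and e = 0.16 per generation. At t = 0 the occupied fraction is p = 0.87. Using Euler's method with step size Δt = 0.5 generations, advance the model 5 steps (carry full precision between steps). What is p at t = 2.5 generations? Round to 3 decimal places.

Update rule: p ← p + [m·(1−p) − e·p]·Δt with Δt = 0.5.
t = 0.5: p = 0.87000 + (-0.04620) = 0.82380
t = 1: p = 0.82380 + (-0.03419) = 0.78961
t = 1.5: p = 0.78961 + (-0.02530) = 0.76431
t = 2: p = 0.76431 + (-0.01872) = 0.74559
t = 2.5: p = 0.74559 + (-0.01385) = 0.73174

0.732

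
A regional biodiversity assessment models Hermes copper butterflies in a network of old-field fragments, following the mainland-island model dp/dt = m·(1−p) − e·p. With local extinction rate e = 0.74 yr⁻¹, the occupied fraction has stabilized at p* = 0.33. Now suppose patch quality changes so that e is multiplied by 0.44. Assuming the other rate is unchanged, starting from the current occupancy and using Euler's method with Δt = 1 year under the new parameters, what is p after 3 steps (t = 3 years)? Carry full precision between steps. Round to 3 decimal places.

Balance m(1−p*) = e·p* gives m = e·p*/(1−p*) = 0.74×0.33000/0.67000 = 0.36448.
Starting from p₀ = 0.33000; update p ← p + (dp/dt)·Δt with the new parameters.
  1  |  dp/dt·Δt = +0.136752  |  p_1 = 0.466752
  2  |  dp/dt·Δt = +0.042383  |  p_2 = 0.509135
  3  |  dp/dt·Δt = +0.013135  |  p_3 = 0.522270

0.522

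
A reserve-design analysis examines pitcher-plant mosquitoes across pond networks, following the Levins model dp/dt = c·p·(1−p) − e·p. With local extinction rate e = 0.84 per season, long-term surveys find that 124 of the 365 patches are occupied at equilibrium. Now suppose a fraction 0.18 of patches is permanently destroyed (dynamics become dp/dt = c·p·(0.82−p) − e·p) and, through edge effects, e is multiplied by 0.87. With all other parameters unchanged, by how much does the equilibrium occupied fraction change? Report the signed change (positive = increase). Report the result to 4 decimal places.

-0.0942

Observed p* = 124/365 = 0.33973.
Balance c(1−p*) = e gives c = e/(1 − 0.33973) = 0.84/0.66027 = 1.27221.
New p* = 0.82 − e/c = 0.82 − 0.73080/1.27221 = 0.24557.
Δp* = 0.24557 − 0.33973 = -0.09416.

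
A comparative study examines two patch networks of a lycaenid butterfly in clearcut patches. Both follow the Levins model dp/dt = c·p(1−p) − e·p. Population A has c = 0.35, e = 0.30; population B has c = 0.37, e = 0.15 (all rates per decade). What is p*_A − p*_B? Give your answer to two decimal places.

A: p*_A = 1 − 0.30/0.35 = 0.1429.
B: p*_B = 1 − 0.15/0.37 = 0.5946.
p*_A − p*_B = 0.1429 − 0.5946 = -0.4517.

-0.45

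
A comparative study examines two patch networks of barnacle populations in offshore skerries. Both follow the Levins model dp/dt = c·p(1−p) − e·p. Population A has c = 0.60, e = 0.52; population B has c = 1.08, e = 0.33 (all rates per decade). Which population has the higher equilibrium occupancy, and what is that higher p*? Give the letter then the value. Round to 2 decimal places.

A: p*_A = 1 − 0.52/0.60 = 0.1333.
B: p*_B = 1 − 0.33/1.08 = 0.6944.
B is higher at 0.6944.

B, 0.69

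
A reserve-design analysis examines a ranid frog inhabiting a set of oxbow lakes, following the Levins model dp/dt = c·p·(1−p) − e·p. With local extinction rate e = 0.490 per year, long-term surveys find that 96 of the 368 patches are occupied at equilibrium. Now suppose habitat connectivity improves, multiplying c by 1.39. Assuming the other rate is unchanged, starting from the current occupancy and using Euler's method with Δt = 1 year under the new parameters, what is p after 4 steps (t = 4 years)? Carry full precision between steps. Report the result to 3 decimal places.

Observed p* = 96/368 = 0.26087.
Balance c(1−p*) = e gives c = e/(1 − 0.26087) = 0.490/0.73913 = 0.66294.
Starting from p₀ = 0.26087; update p ← p + (dp/dt)·Δt with the new parameters.
t = 1: p = 0.26087 + (+0.04985) = 0.31072
t = 2: p = 0.31072 + (+0.04510) = 0.35583
t = 3: p = 0.35583 + (+0.03686) = 0.39269
t = 4: p = 0.39269 + (+0.02734) = 0.42003

0.420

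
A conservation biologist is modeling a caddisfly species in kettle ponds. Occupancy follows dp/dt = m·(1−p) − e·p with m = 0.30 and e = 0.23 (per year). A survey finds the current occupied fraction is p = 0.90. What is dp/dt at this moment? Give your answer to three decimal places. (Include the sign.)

Colonization term: m·(1−p) = 0.30×0.1000 = 0.03000.
Extinction term: e·p = 0.20700.
dp/dt = 0.03000 − 0.20700 = -0.17700.

-0.177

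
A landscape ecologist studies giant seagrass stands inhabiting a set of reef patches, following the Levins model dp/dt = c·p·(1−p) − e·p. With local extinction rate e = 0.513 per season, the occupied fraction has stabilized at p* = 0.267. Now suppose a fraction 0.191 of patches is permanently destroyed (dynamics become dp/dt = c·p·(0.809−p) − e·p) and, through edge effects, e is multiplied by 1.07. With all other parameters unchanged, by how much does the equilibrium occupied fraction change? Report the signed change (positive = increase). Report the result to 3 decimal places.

-0.242

Balance c(1−p*) = e gives c = e/(1 − 0.26700) = 0.513/0.73300 = 0.69986.
New p* = 0.809 − e/c = 0.809 − 0.54891/0.69986 = 0.02469.
Δp* = 0.02469 − 0.26700 = -0.24231.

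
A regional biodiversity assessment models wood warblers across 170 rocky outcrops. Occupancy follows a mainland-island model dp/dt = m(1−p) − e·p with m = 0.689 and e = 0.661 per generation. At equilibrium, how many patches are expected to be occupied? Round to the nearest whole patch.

p* = m/(m+e) = 0.689/1.3500 = 0.5104.
Expected occupied patches = N × p* = 170 × 0.5104 = 86.76 ≈ 87.

87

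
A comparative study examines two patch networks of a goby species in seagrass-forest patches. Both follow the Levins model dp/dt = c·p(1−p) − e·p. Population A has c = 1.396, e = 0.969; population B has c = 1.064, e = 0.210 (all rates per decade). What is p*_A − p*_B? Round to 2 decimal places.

-0.50

A: p*_A = 1 − 0.969/1.396 = 0.3059.
B: p*_B = 1 − 0.210/1.064 = 0.8026.
p*_A − p*_B = 0.3059 − 0.8026 = -0.4968.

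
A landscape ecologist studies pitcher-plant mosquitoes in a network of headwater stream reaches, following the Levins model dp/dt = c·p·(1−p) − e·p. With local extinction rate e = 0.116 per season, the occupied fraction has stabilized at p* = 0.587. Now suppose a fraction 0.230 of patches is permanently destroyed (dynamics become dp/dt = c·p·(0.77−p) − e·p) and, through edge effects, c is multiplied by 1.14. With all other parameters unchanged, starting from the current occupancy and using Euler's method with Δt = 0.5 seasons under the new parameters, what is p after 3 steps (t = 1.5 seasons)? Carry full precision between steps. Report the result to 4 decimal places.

Balance c(1−p*) = e gives c = e/(1 − 0.58700) = 0.116/0.41300 = 0.28087.
Starting from p₀ = 0.58700; update p ← p + (dp/dt)·Δt with the new parameters.
t = 0.5: p = 0.58700 + (-0.01685) = 0.57015
t = 1: p = 0.57015 + (-0.01483) = 0.55533
t = 1.5: p = 0.55533 + (-0.01312) = 0.54220

0.5422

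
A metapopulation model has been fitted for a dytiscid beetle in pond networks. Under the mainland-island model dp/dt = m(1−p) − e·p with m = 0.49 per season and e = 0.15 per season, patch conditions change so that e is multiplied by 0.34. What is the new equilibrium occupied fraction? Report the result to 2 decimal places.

0.91

Before: p* = 0.49/(0.49+0.15) = 0.7656.
After: m = 0.49, e = 0.051; p* = 0.49/0.5410 = 0.9057.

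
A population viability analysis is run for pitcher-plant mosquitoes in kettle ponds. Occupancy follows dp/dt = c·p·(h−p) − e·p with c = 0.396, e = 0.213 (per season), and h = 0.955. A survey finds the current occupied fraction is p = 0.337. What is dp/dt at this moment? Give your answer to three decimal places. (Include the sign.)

Colonization term: c·p·(h−p) = 0.396×0.337×0.6180 = 0.08247.
Extinction term: e·p = 0.07178.
dp/dt = 0.08247 − 0.07178 = 0.01069.

0.011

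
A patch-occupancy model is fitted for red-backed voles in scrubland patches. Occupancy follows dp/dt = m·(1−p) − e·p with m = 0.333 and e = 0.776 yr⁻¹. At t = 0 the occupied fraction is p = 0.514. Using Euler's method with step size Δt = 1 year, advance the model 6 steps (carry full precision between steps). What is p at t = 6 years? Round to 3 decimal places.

Update rule: p ← p + [m·(1−p) − e·p]·Δt with Δt = 1.
  1  |  dp/dt·Δt = -0.237026  |  p_1 = 0.276974
  2  |  dp/dt·Δt = +0.025836  |  p_2 = 0.302810
  3  |  dp/dt·Δt = -0.002816  |  p_3 = 0.299994
  4  |  dp/dt·Δt = +0.000307  |  p_4 = 0.300301
  5  |  dp/dt·Δt = -0.000033  |  p_5 = 0.300267
  6  |  dp/dt·Δt = +0.000004  |  p_6 = 0.300271

0.300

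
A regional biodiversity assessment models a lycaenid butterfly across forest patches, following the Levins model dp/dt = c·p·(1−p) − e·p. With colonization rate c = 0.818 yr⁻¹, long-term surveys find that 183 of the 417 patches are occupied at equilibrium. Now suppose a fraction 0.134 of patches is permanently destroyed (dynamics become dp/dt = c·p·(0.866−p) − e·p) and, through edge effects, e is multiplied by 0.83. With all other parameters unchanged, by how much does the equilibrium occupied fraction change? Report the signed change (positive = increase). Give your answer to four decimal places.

Observed p* = 183/417 = 0.43885.
Balance c(1−p*) = e gives e = 0.818×(1 − 0.43885) = 0.45902.
New p* = 0.866 − e/c = 0.866 − 0.38099/0.81800 = 0.40024.
Δp* = 0.40024 − 0.43885 = -0.03861.

-0.0386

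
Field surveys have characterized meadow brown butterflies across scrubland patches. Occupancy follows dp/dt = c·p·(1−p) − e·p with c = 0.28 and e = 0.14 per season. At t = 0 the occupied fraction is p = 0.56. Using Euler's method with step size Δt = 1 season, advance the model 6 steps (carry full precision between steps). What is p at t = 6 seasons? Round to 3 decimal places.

Update rule: p ← p + [c·p·(1−p) − e·p]·Δt with Δt = 1.
step 1: Δp = -0.00941, p = 0.55059
step 2: Δp = -0.00780, p = 0.54279
step 3: Δp = -0.00650, p = 0.53629
step 4: Δp = -0.00545, p = 0.53084
step 5: Δp = -0.00458, p = 0.52626
step 6: Δp = -0.00387, p = 0.52239

0.522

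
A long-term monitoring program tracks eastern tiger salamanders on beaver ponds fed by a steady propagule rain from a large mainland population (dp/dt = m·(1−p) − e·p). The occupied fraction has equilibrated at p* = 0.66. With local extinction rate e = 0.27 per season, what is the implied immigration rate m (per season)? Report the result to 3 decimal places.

At equilibrium m(1−p*) = e·p*, so m = e·p*/(1−p*).
m = 0.27 × 0.66 / 0.3400 = 0.1782/0.3400 = 0.5241.

0.524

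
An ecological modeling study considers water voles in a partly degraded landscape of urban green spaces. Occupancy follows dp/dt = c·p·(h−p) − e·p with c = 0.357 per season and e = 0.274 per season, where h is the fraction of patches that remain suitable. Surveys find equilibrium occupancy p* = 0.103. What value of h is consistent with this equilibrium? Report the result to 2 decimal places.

0.87

At equilibrium c(h−p*) = e, so h = p* + e/c.
h = 0.103 + 0.274/0.357 = 0.103 + 0.7675 = 0.8705.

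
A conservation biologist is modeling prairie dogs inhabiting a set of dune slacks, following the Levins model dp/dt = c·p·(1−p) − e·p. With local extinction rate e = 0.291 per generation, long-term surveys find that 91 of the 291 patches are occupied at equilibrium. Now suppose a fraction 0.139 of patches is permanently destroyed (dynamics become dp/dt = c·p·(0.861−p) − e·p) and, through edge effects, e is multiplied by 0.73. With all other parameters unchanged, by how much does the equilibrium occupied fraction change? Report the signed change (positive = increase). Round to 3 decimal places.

0.047

Observed p* = 91/291 = 0.31271.
Balance c(1−p*) = e gives c = e/(1 − 0.31271) = 0.291/0.68729 = 0.42340.
New p* = 0.861 − e/c = 0.861 − 0.21243/0.42340 = 0.35928.
Δp* = 0.35928 − 0.31271 = +0.04657.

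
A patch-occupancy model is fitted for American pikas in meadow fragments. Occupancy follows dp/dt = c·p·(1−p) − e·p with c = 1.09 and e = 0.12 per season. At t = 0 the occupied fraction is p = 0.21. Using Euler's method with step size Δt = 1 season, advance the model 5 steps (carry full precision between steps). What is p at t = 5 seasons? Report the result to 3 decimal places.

Update rule: p ← p + [c·p·(1−p) − e·p]·Δt with Δt = 1.
t = 1: p = 0.21000 + (+0.15563) = 0.36563
t = 2: p = 0.36563 + (+0.20894) = 0.57458
t = 3: p = 0.57458 + (+0.19749) = 0.77206
t = 4: p = 0.77206 + (+0.09917) = 0.87124
t = 5: p = 0.87124 + (+0.01773) = 0.88897

0.889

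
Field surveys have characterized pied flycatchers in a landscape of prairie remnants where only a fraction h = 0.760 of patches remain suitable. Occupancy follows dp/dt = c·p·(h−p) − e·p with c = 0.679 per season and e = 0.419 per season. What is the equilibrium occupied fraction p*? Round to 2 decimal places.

0.14

Setting dp/dt = 0 and dividing by p* gives c·(h−p*) = e.
So p* = h − e/c = 0.760 − 0.419/0.679 = 0.760 − 0.6171 = 0.1429.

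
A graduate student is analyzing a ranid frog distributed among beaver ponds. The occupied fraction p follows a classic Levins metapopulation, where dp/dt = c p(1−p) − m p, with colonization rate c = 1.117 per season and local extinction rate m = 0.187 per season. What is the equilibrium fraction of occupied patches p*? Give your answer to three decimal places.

Setting dp/dt = 0 and dividing through by p* gives c·(1−p*) = m.
So p* = 1 − m/c = 1 − 0.187/1.117 = 1 − 0.1674 = 0.8326.

0.833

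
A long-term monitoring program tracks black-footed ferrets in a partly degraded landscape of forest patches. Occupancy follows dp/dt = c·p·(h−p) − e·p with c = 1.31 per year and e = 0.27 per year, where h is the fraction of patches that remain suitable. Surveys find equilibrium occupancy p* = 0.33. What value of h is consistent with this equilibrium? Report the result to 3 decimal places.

At equilibrium c(h−p*) = e, so h = p* + e/c.
h = 0.33 + 0.27/1.31 = 0.33 + 0.2061 = 0.5361.

0.536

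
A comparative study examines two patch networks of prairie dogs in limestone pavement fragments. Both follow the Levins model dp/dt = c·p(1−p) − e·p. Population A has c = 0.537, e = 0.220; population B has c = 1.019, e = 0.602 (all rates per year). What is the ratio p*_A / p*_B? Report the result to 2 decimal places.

A: p*_A = 1 − 0.220/0.537 = 0.5903.
B: p*_B = 1 − 0.602/1.019 = 0.4092.
p*_A / p*_B = 0.5903/0.4092 = 1.4425.

1.44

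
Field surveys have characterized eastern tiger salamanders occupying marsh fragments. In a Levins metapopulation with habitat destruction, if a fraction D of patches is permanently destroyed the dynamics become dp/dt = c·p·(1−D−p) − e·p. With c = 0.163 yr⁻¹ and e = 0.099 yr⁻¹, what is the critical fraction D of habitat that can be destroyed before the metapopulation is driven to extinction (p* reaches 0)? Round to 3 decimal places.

The nontrivial equilibrium is p* = (1−D) − e/c; extinction occurs when this hits zero.
So D_crit = 1 − e/c = 1 − 0.099/0.163 = 1 − 0.6074 = 0.3926.
This equals the undisturbed p*, a classic result of Lande's extension.

0.393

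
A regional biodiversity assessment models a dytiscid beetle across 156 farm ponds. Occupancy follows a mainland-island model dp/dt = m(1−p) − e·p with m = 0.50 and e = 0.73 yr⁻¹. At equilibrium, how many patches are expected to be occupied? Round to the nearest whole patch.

63

p* = m/(m+e) = 0.50/1.2300 = 0.4065.
Expected occupied patches = N × p* = 156 × 0.4065 = 63.41 ≈ 63.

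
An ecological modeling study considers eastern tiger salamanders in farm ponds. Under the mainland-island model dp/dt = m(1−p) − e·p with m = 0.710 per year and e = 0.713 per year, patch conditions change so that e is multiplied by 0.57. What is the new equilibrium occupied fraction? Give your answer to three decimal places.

Before: p* = 0.710/(0.710+0.713) = 0.4989.
After: m = 0.71, e = 0.40641; p* = 0.71/1.1164 = 0.6360.

0.636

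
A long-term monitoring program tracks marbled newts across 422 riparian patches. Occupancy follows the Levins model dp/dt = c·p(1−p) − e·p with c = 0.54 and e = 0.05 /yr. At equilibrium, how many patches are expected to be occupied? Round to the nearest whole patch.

383

p* = 1 − e/c = 1 − 0.05/0.54 = 0.9074.
Expected occupied patches = N × p* = 422 × 0.9074 = 382.93 ≈ 383.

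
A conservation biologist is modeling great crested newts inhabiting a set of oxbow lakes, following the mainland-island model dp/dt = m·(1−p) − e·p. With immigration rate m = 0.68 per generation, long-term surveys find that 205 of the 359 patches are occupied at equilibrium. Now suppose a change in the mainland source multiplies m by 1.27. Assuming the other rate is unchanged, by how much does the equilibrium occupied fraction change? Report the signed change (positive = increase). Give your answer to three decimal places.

0.057

Observed p* = 205/359 = 0.57103.
Balance m(1−p*) = e·p* gives e = m(1−p*)/p* = 0.68×0.42897/0.57103 = 0.51083.
New p* = m/(m+e) = 0.86360/(0.86360+0.51083) = 0.62833.
Δp* = 0.62833 − 0.57103 = +0.05730.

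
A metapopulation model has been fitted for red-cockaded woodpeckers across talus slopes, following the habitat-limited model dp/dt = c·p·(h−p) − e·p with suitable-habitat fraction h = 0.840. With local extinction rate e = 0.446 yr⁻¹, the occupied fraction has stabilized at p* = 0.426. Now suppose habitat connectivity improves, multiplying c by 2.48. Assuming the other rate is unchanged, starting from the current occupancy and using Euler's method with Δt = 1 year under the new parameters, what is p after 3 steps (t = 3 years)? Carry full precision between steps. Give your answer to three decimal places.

0.695

Balance c(h−p*) = e gives c = e/(0.84 − 0.42600) = 0.446/0.41400 = 1.07729.
Starting from p₀ = 0.42600; update p ← p + (dp/dt)·Δt with the new parameters.
step 1: Δp = +0.28119, p = 0.70719
step 2: Δp = -0.06448, p = 0.64271
step 3: Δp = +0.05212, p = 0.69483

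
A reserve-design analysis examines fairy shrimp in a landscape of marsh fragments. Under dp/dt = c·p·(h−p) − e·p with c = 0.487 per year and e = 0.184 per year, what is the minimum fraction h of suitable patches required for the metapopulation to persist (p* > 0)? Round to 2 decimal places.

0.38

p* = h − e/c is positive only when h > e/c.
h_min = e/c = 0.184/0.487 = 0.3778.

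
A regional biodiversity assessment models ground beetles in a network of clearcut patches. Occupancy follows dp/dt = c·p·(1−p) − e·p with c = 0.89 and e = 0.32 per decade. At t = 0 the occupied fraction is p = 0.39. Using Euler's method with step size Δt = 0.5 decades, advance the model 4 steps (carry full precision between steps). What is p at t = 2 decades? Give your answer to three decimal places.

0.538

Update rule: p ← p + [c·p·(1−p) − e·p]·Δt with Δt = 0.5.
t = 0.5: p = 0.39000 + (+0.04347) = 0.43347
t = 1: p = 0.43347 + (+0.03993) = 0.47339
t = 1.5: p = 0.47339 + (+0.03519) = 0.50858
t = 2: p = 0.50858 + (+0.02984) = 0.53843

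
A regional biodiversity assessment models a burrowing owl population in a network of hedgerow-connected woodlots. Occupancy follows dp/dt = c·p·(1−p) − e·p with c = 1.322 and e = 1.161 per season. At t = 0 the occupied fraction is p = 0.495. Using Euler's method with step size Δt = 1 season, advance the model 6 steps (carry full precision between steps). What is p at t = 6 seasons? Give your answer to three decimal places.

Update rule: p ← p + [c·p·(1−p) − e·p]·Δt with Δt = 1.
p: 0.49500 → 0.25077  (Δp = -0.24423)
p: 0.25077 → 0.20801  (Δp = -0.04276)
p: 0.20801 → 0.18430  (Δp = -0.02371)
p: 0.18430 → 0.16907  (Δp = -0.01523)
p: 0.16907 → 0.15850  (Δp = -0.01057)
p: 0.15850 → 0.15081  (Δp = -0.00769)

0.151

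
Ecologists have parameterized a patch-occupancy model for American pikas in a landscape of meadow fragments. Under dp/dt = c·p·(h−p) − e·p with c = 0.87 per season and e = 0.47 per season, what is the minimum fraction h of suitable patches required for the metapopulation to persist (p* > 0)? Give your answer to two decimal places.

p* = h − e/c is positive only when h > e/c.
h_min = e/c = 0.47/0.87 = 0.5402.

0.54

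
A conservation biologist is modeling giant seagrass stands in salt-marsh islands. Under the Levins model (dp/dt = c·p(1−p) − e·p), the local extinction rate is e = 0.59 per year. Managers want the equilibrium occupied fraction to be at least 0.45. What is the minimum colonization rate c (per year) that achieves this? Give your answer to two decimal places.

p* = 1 − e/c ≥ 0.45 requires e/c ≤ 0.5500, i.e. c ≥ e/0.5500.
c_min = 0.59/0.5500 = 1.0727.

1.07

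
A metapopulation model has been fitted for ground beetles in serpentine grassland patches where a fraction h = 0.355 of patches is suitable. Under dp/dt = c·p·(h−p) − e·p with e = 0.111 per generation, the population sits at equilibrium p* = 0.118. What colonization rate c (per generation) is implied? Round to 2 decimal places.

At equilibrium c(h−p*) = e, so c = e/(h−p*).
c = 0.111/(0.355 − 0.118) = 0.111/0.2370 = 0.4684.

0.47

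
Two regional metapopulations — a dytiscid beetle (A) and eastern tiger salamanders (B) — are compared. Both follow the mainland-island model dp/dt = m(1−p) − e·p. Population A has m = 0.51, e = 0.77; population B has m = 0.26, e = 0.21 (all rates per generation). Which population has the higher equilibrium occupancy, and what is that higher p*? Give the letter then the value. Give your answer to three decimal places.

A: p*_A = m/(m+e) = 0.51/1.2800 = 0.3984.
B: p*_B = 0.26/0.4700 = 0.5532.
B is higher at 0.5532.

B, 0.553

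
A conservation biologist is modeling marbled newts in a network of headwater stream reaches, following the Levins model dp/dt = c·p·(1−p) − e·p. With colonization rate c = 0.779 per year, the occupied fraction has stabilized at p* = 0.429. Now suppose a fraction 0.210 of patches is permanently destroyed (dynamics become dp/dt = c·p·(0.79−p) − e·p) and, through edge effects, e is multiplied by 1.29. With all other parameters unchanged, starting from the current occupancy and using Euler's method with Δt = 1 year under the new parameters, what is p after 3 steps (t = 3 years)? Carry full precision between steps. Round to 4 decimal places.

0.2080

Balance c(1−p*) = e gives e = 0.779×(1 − 0.42900) = 0.44481.
Starting from p₀ = 0.42900; update p ← p + (dp/dt)·Δt with the new parameters.
t = 1: p = 0.42900 + (-0.12552) = 0.30348
t = 2: p = 0.30348 + (-0.05912) = 0.24436
t = 3: p = 0.24436 + (-0.03635) = 0.20801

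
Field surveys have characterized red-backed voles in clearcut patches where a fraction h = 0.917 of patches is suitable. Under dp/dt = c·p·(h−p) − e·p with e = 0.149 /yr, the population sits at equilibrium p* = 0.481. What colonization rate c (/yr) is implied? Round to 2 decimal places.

At equilibrium c(h−p*) = e, so c = e/(h−p*).
c = 0.149/(0.917 − 0.481) = 0.149/0.4360 = 0.3417.

0.34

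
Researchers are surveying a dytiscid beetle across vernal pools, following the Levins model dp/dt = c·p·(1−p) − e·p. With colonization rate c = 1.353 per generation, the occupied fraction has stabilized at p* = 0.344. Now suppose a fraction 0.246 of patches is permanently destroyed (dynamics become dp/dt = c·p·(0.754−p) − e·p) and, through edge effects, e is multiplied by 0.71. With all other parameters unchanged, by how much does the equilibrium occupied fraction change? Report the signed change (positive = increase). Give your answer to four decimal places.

-0.0558

Balance c(1−p*) = e gives e = 1.353×(1 − 0.34400) = 0.88757.
New p* = 0.754 − e/c = 0.754 − 0.63017/1.35300 = 0.28824.
Δp* = 0.28824 − 0.34400 = -0.05576.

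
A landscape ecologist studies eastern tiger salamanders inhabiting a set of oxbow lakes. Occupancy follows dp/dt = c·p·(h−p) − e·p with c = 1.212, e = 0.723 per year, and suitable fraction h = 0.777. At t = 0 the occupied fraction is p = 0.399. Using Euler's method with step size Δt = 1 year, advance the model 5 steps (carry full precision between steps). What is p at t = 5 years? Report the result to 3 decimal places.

Update rule: p ← p + [c·p·(h−p) − e·p]·Δt with Δt = 1.
step 1: Δp = -0.10568, p = 0.29332
step 2: Δp = -0.04012, p = 0.25320
step 3: Δp = -0.02232, p = 0.23088
step 4: Δp = -0.01411, p = 0.21677
step 5: Δp = -0.00954, p = 0.20723

0.207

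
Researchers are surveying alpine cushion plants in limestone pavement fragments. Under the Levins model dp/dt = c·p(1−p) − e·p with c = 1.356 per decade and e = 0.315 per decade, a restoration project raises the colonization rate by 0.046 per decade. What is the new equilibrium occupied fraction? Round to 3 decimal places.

Before: p* = 1 − 0.315/1.356 = 0.7677.
After the change, c = 1.402, e = 0.315, so p* = 1 − 0.315/1.402 = 0.7753.

0.775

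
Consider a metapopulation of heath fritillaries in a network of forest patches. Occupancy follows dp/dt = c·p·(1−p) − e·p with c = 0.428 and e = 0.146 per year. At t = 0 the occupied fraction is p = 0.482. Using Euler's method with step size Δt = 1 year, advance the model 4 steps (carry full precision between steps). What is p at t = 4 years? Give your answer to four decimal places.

Update rule: p ← p + [c·p·(1−p) − e·p]·Δt with Δt = 1.
  1  |  dp/dt·Δt = +0.036489  |  p_1 = 0.518489
  2  |  dp/dt·Δt = +0.031154  |  p_2 = 0.549644
  3  |  dp/dt·Δt = +0.025697  |  p_3 = 0.575341
  4  |  dp/dt·Δt = +0.020571  |  p_4 = 0.595912

0.5959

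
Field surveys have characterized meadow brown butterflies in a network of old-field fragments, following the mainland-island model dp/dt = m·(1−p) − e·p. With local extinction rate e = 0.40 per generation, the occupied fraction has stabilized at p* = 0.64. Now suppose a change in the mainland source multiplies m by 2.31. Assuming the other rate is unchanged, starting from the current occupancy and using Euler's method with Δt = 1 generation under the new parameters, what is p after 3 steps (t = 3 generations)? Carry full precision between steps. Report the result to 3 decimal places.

Balance m(1−p*) = e·p* gives m = e·p*/(1−p*) = 0.40×0.64000/0.36000 = 0.71111.
Starting from p₀ = 0.64000; update p ← p + (dp/dt)·Δt with the new parameters.
step 1: Δp = +0.33536, p = 0.97536
step 2: Δp = -0.34967, p = 0.62569
step 3: Δp = +0.36459, p = 0.99028

0.990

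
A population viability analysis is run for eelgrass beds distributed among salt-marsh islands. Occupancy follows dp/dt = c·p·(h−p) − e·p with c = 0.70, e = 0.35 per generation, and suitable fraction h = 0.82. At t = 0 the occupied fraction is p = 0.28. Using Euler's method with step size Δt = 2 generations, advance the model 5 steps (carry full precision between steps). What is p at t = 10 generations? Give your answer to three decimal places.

Update rule: p ← p + [c·p·(h−p) − e·p]·Δt with Δt = 2.
p: 0.28000 → 0.29568  (Δp = +0.01568)
p: 0.29568 → 0.30575  (Δp = +0.01007)
p: 0.30575 → 0.31185  (Δp = +0.00610)
p: 0.31185 → 0.31541  (Δp = +0.00356)
p: 0.31541 → 0.31744  (Δp = +0.00203)

0.317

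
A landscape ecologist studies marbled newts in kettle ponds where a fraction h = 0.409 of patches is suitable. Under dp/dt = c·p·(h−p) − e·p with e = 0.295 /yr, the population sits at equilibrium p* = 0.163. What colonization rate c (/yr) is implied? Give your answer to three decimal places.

1.199

At equilibrium c(h−p*) = e, so c = e/(h−p*).
c = 0.295/(0.409 − 0.163) = 0.295/0.2460 = 1.1992.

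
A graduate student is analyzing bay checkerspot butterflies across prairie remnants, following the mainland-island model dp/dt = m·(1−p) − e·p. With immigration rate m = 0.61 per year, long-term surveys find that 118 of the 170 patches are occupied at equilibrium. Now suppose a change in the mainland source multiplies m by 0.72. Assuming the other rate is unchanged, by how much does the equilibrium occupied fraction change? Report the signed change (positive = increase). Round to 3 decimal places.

-0.074

Observed p* = 118/170 = 0.69412.
Balance m(1−p*) = e·p* gives e = m(1−p*)/p* = 0.61×0.30588/0.69412 = 0.26881.
New p* = m/(m+e) = 0.43920/(0.43920+0.26881) = 0.62033.
Δp* = 0.62033 − 0.69412 = -0.07379.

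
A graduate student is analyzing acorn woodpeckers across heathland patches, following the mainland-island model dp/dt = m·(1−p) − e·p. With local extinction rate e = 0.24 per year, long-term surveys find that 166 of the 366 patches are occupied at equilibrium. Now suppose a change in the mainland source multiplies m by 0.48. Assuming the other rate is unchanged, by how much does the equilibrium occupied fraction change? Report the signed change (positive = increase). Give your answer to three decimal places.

Observed p* = 166/366 = 0.45355.
Balance m(1−p*) = e·p* gives m = e·p*/(1−p*) = 0.24×0.45355/0.54645 = 0.19920.
New p* = m/(m+e) = 0.09562/(0.09562+0.24000) = 0.28491.
Δp* = 0.28491 − 0.45355 = -0.16864.

-0.169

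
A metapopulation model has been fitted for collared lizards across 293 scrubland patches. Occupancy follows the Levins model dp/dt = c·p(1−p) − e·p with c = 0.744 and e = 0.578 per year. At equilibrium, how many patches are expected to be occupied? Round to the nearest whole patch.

p* = 1 − e/c = 1 − 0.578/0.744 = 0.2231.
Expected occupied patches = N × p* = 293 × 0.2231 = 65.37 ≈ 65.

65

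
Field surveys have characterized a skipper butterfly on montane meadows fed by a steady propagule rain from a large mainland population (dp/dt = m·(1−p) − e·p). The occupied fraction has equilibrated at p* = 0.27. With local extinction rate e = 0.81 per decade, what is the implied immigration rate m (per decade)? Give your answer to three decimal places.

At equilibrium m(1−p*) = e·p*, so m = e·p*/(1−p*).
m = 0.81 × 0.27 / 0.7300 = 0.2187/0.7300 = 0.2996.

0.300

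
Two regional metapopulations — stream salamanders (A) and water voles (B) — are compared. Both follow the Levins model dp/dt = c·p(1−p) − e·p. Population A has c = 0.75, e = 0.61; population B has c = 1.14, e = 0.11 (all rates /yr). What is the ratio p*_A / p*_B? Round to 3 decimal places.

0.207

A: p*_A = 1 − 0.61/0.75 = 0.1867.
B: p*_B = 1 − 0.11/1.14 = 0.9035.
p*_A / p*_B = 0.1867/0.9035 = 0.2066.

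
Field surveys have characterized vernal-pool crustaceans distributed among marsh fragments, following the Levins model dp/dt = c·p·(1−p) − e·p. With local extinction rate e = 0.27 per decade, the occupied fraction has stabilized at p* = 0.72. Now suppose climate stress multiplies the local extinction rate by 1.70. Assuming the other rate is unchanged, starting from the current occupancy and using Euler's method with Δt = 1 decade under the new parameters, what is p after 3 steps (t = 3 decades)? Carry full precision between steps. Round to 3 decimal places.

Balance c(1−p*) = e gives c = e/(1 − 0.72000) = 0.27/0.28000 = 0.96429.
Starting from p₀ = 0.72000; update p ← p + (dp/dt)·Δt with the new parameters.
t = 1: p = 0.72000 + (-0.13608) = 0.58392
t = 2: p = 0.58392 + (-0.03374) = 0.55018
t = 3: p = 0.55018 + (-0.01389) = 0.53629

0.536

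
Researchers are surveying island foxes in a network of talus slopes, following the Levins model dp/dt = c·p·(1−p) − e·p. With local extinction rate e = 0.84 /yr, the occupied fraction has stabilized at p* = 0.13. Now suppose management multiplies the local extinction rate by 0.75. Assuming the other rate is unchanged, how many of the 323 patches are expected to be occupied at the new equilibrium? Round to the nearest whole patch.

Balance c(1−p*) = e gives c = e/(1 − 0.13000) = 0.84/0.87000 = 0.96552.
New p* = 1 − e/c = 1 − 0.63000/0.96552 = 0.34750.
Expected occupied = 323 × 0.34750 = 112.24 ≈ 112.

112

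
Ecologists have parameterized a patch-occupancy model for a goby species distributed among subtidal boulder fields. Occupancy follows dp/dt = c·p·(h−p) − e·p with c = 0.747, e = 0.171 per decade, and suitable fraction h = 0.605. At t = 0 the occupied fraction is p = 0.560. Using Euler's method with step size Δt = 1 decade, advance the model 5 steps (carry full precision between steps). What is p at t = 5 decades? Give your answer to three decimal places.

Update rule: p ← p + [c·p·(h−p) − e·p]·Δt with Δt = 1.
  1  |  dp/dt·Δt = -0.076936  |  p_1 = 0.483064
  2  |  dp/dt·Δt = -0.038604  |  p_2 = 0.444461
  3  |  dp/dt·Δt = -0.022702  |  p_3 = 0.421759
  4  |  dp/dt·Δt = -0.014390  |  p_4 = 0.407369
  5  |  dp/dt·Δt = -0.009520  |  p_5 = 0.397849

0.398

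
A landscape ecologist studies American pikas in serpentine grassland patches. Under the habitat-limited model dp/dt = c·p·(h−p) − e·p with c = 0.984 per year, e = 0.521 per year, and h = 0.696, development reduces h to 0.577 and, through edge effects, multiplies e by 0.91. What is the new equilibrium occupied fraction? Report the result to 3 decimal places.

0.095

Before: p* = h − e/c = 0.696 − 0.521/0.984 = 0.696 − 0.5295 = 0.1665.
After: c = 0.984, e = 0.47411, h = 0.577; p* = 0.577 − 0.47411/0.984 = 0.0952.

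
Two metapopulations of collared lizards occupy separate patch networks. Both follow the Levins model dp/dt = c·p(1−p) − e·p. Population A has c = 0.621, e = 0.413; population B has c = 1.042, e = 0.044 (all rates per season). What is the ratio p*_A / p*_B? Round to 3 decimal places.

A: p*_A = 1 − 0.413/0.621 = 0.3349.
B: p*_B = 1 − 0.044/1.042 = 0.9578.
p*_A / p*_B = 0.3349/0.9578 = 0.3497.

0.350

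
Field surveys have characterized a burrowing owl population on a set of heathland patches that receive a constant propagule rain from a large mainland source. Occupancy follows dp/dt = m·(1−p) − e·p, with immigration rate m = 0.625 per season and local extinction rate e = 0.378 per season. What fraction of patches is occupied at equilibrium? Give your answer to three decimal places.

0.623

At equilibrium the propagule rain into empty patches balances local extinction: m(1−p*) = e·p*.
p* = m/(m+e) = 0.625/(0.625+0.378) = 0.625/1.0030 = 0.6231.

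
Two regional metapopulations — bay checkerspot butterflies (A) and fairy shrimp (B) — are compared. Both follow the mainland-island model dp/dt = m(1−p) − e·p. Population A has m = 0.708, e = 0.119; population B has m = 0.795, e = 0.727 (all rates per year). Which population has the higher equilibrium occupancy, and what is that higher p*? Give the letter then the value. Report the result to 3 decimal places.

A: p*_A = m/(m+e) = 0.708/0.8270 = 0.8561.
B: p*_B = 0.795/1.5220 = 0.5223.
A is higher at 0.8561.

A, 0.856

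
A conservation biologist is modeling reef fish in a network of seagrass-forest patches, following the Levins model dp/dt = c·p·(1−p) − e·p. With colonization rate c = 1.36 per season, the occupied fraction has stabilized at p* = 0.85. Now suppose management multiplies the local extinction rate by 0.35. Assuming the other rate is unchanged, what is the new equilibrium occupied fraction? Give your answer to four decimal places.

Balance c(1−p*) = e gives e = 1.36×(1 − 0.85000) = 0.20400.
New p* = 1 − e/c = 1 − 0.07140/1.36000 = 0.94750.

0.9475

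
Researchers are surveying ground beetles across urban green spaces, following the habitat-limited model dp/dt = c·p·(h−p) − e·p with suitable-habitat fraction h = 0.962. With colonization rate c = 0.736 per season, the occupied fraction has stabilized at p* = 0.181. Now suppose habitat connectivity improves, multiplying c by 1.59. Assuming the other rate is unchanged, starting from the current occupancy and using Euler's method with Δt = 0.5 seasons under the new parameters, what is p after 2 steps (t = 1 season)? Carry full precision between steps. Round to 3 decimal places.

0.244

Balance c(h−p*) = e gives e = 0.736×(0.962 − 0.18100) = 0.57482.
Starting from p₀ = 0.18100; update p ← p + (dp/dt)·Δt with the new parameters.
p: 0.18100 → 0.21169  (Δp = +0.03069)
p: 0.21169 → 0.24379  (Δp = +0.03210)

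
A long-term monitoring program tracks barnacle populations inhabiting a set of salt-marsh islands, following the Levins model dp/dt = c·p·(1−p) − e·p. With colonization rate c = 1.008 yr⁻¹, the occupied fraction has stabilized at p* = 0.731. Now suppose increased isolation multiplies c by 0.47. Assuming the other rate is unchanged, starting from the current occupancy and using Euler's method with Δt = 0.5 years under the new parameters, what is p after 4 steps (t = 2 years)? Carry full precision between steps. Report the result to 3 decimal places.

Balance c(1−p*) = e gives e = 1.008×(1 − 0.73100) = 0.27115.
Starting from p₀ = 0.73100; update p ← p + (dp/dt)·Δt with the new parameters.
p: 0.73100 → 0.67847  (Δp = -0.05253)
p: 0.67847 → 0.63816  (Δp = -0.04031)
p: 0.63816 → 0.60634  (Δp = -0.03182)
p: 0.60634 → 0.58068  (Δp = -0.02566)

0.581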